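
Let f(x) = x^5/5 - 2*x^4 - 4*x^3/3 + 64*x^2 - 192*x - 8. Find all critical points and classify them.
f'(x) = x^4 - 8*x^3 - 4*x^2 + 128*x - 192

Solve f'(x) = 0:
  Factor: x^4 - 8*x^3 - 4*x^2 + 128*x - 192 = (x - 6)*(x - 4)*(x - 2)*(x + 4) = 0.
  ⇒ x = -4, 2, 4, 6

f''(x) = 4*x^3 - 24*x^2 - 8*x + 128
Second-derivative test at each critical point:
  f''(-4) = -480 < 0 → local maximum
  f''(2) = 48 > 0 → local minimum
  f''(4) = -32 < 0 → local maximum
  f''(6) = 80 > 0 → local minimum

Critical points: x = -4 (local maximum); x = 2 (local minimum); x = 4 (local maximum); x = 6 (local minimum)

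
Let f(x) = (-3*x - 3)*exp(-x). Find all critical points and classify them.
f'(x) = 3*x*exp(-x)

Solve f'(x) = 0:
  f'(x) = (3*x)·exp(-x) and exp(-x) > 0 for every x, so f'(x) = 0 ⇔ 3*x = 0.
  3*x = 0.
  ⇒ x = 0

f''(x) = 3*(1 - x)*exp(-x)
Second-derivative test at each critical point:
  f''(0) = 3 > 0 → local minimum

Critical points: x = 0 (local minimum)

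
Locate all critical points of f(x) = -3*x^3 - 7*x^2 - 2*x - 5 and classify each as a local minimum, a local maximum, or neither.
f'(x) = -9*x^2 - 14*x - 2

Solve f'(x) = 0:
  9*x^2 + 14*x + 2 = 0 has no rational roots; quadratic formula: x = (-14 ± √124)/18.
  ⇒ x = -7/9 - sqrt(31)/9 ≈ -1.3964, -7/9 + sqrt(31)/9 ≈ -0.1591

f''(x) = -18*x - 14
Second-derivative test at each critical point:
  f''(-1.3964) = 11.1355 > 0 → local minimum
  f''(-0.1591) = -11.1355 < 0 → local maximum

Critical points: x = -7/9 - sqrt(31)/9 ≈ -1.3964 (local minimum); x = -7/9 + sqrt(31)/9 ≈ -0.1591 (local maximum)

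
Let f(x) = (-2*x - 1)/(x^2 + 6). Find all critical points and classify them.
f'(x) = 2*(x^2 + x - 6)/(x^4 + 12*x^2 + 36)

Solve f'(x) = 0:
  f'(x) = 2*(x - 2)*(x + 3)/(x^2 + 6)^2; the denominator is positive wherever f is defined, so f'(x) = 0 ⇔ 2*x^2 + 2*x - 12 = 0.
  Factor: 2*x^2 + 2*x - 12 = 2*(x - 2)*(x + 3) = 0.
  ⇒ x = -3, 2

f''(x) = 2*(-4*x^2*(2*x + 1) + (6*x + 1)*(x^2 + 6))/(x^2 + 6)^3
Second-derivative test at each critical point:
  f''(-3) = -2/45 < 0 → local maximum
  f''(2) = 1/10 > 0 → local minimum

Critical points: x = -3 (local maximum); x = 2 (local minimum)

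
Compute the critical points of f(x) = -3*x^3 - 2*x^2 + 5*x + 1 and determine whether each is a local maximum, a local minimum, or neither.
f'(x) = -9*x^2 - 4*x + 5

Solve f'(x) = 0:
  Factor: -9*x^2 - 4*x + 5 = -(x + 1)*(9*x - 5) = 0.
  ⇒ x = -1, 5/9

f''(x) = -18*x - 4
Second-derivative test at each critical point:
  f''(-1) = 14 > 0 → local minimum
  f''(5/9) = -14 < 0 → local maximum

Critical points: x = -1 (local minimum); x = 5/9 (local maximum)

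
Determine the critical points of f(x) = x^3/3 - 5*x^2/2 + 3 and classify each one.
f'(x) = x*(x - 5)

Solve f'(x) = 0:
  Factor: x^2 - 5*x = x*(x - 5) = 0.
  ⇒ x = 0, 5

f''(x) = 2*x - 5
Second-derivative test at each critical point:
  f''(0) = -5 < 0 → local maximum
  f''(5) = 5 > 0 → local minimum

Critical points: x = 0 (local maximum); x = 5 (local minimum)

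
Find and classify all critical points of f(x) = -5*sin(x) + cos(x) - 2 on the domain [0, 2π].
f'(x) = -sin(x) - 5*cos(x)

Solve f'(x) = 0 on [0, 2π]:
  f'(x) = 0 ⇔ -5*cos(x) = sin(x) ⇔ tan(x) = -5, i.e. x = arctan(-5) + nπ; keep the solutions lying in [0, 2π].
  ⇒ x = pi - atan(5) ≈ 1.7682, -atan(5) + 2*pi ≈ 4.9098

f''(x) = 5*sin(x) - cos(x)
Second-derivative test at each critical point:
  f''(1.7682) = 5.0990 > 0 → local minimum
  f''(4.9098) = -5.0990 < 0 → local maximum

Critical points: x = pi - atan(5) ≈ 1.7682 (local minimum); x = -atan(5) + 2*pi ≈ 4.9098 (local maximum)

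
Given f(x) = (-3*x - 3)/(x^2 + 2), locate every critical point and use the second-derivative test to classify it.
f'(x) = 3*(-x^2 + 2*x*(x + 1) - 2)/(x^2 + 2)^2

Solve f'(x) = 0:
  f'(x) = 3*(x^2 + 2*x - 2)/(x^2 + 2)^2; the denominator is positive wherever f is defined, so f'(x) = 0 ⇔ 3*x^2 + 6*x - 6 = 0.
  Factor: 3*x^2 + 6*x - 6 = 3*(x^2 + 2*x - 2); x^2 + 2*x - 2 = 0 has no rational roots; quadratic formula: x = (-2 ± √12)/2.
  ⇒ x = -sqrt(3) - 1 ≈ -2.7321, -1 + sqrt(3) ≈ 0.7321

f''(x) = 6*(-4*x^2*(x + 1) + (3*x + 1)*(x^2 + 2))/(x^2 + 2)^3
Second-derivative test at each critical point:
  f''(-2.7321) = -0.1160 < 0 → local maximum
  f''(0.7321) = 1.6160 > 0 → local minimum

Critical points: x = -sqrt(3) - 1 ≈ -2.7321 (local maximum); x = -1 + sqrt(3) ≈ 0.7321 (local minimum)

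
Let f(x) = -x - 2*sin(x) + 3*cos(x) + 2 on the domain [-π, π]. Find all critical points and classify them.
f'(x) = -3*sin(x) - 2*cos(x) - 1

Solve f'(x) = 0 on [-π, π]:
  f'(x) = 0 ⇔ -3*sin(x) - 2*cos(x) = 1. Write the left side as R·cos(x + φ) with R = √((-2)² + 3²) = sqrt(13), cos φ = -2*sqrt(13)/13, sin φ = 3*sqrt(13)/13; then cos(x + φ) = sqrt(13)/13. Solve for x and keep the solutions lying in [-π, π].
  ⇒ x = atan((-4*sqrt(3) - 3)/(-2 + 6*sqrt(3))) ≈ -0.8690, atan((-3 + 4*sqrt(3))/(-6*sqrt(3) - 2)) + pi ≈ 2.8346

f''(x) = 2*sin(x) - 3*cos(x)
Second-derivative test at each critical point:
  f''(-0.8690) = -3.4641 < 0 → local maximum
  f''(2.8346) = 3.4641 > 0 → local minimum

Critical points: x = atan((-4*sqrt(3) - 3)/(-2 + 6*sqrt(3))) ≈ -0.8690 (local maximum); x = atan((-3 + 4*sqrt(3))/(-6*sqrt(3) - 2)) + pi ≈ 2.8346 (local minimum)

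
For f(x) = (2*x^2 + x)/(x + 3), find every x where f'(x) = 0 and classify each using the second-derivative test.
f'(x) = (2*x^2 + 12*x + 3)/(x^2 + 6*x + 9)

Solve f'(x) = 0:
  f'(x) = (2*x^2 + 12*x + 3)/(x + 3)^2; the denominator is positive wherever f is defined, so f'(x) = 0 ⇔ 2*x^2 + 12*x + 3 = 0.
  2*x^2 + 12*x + 3 = 0 has no rational roots; quadratic formula: x = (-12 ± √120)/4.
  ⇒ x = -3 - sqrt(30)/2 ≈ -5.7386, -3 + sqrt(30)/2 ≈ -0.2614

f''(x) = 30/(x^3 + 9*x^2 + 27*x + 27)
Second-derivative test at each critical point:
  f''(-5.7386) = -1.4606 < 0 → local maximum
  f''(-0.2614) = 1.4606 > 0 → local minimum

Critical points: x = -3 - sqrt(30)/2 ≈ -5.7386 (local maximum); x = -3 + sqrt(30)/2 ≈ -0.2614 (local minimum)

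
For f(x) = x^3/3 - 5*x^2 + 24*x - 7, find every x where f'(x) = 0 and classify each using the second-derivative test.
f'(x) = x^2 - 10*x + 24

Solve f'(x) = 0:
  Factor: x^2 - 10*x + 24 = (x - 6)*(x - 4) = 0.
  ⇒ x = 4, 6

f''(x) = 2*x - 10
Second-derivative test at each critical point:
  f''(4) = -2 < 0 → local maximum
  f''(6) = 2 > 0 → local minimum

Critical points: x = 4 (local maximum); x = 6 (local minimum)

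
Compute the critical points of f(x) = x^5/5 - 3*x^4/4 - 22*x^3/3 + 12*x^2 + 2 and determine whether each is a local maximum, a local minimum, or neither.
f'(x) = x*(x^3 - 3*x^2 - 22*x + 24)

Solve f'(x) = 0:
  Factor: x^4 - 3*x^3 - 22*x^2 + 24*x = x*(x - 6)*(x - 1)*(x + 4) = 0.
  ⇒ x = -4, 0, 1, 6

f''(x) = 4*x^3 - 9*x^2 - 44*x + 24
Second-derivative test at each critical point:
  f''(-4) = -200 < 0 → local maximum
  f''(0) = 24 > 0 → local minimum
  f''(1) = -25 < 0 → local maximum
  f''(6) = 300 > 0 → local minimum

Critical points: x = -4 (local maximum); x = 0 (local minimum); x = 1 (local maximum); x = 6 (local minimum)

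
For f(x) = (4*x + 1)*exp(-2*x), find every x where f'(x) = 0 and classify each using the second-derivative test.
f'(x) = 2*(1 - 4*x)*exp(-2*x)

Solve f'(x) = 0:
  f'(x) = (2 - 8*x)·exp(-2*x) and exp(-2*x) > 0 for every x, so f'(x) = 0 ⇔ 2 - 8*x = 0.
  Factor: 2 - 8*x = -2*(4*x - 1) = 0.
  ⇒ x = 1/4

f''(x) = 4*(4*x - 3)*exp(-2*x)
Second-derivative test at each critical point:
  f''(1/4) = -4.8522 < 0 → local maximum

Critical points: x = 1/4 (local maximum)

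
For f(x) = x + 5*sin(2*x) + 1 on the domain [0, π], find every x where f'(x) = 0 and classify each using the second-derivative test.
f'(x) = 10*cos(2*x) + 1

Solve f'(x) = 0 on [0, π]:
  f'(x) = 0 ⇔ cos(2*x) = -1/10, i.e. 2*x = ±arccos(-1/10) + 2nπ; keep the solutions lying in [0, π].
  ⇒ x = acos(-1/10)/2 ≈ 0.8355, pi - acos(-1/10)/2 ≈ 2.3061

f''(x) = -20*sin(2*x)
Second-derivative test at each critical point:
  f''(0.8355) = -19.8997 < 0 → local maximum
  f''(2.3061) = 19.8997 > 0 → local minimum

Critical points: x = acos(-1/10)/2 ≈ 0.8355 (local maximum); x = pi - acos(-1/10)/2 ≈ 2.3061 (local minimum)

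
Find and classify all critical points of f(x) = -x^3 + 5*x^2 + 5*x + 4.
f'(x) = -3*x^2 + 10*x + 5

Solve f'(x) = 0:
  3*x^2 - 10*x - 5 = 0 has no rational roots; quadratic formula: x = (10 ± √160)/6.
  ⇒ x = 5/3 - 2*sqrt(10)/3 ≈ -0.4415, 5/3 + 2*sqrt(10)/3 ≈ 3.7749

f''(x) = 10 - 6*x
Second-derivative test at each critical point:
  f''(-0.4415) = 12.6491 > 0 → local minimum
  f''(3.7749) = -12.6491 < 0 → local maximum

Critical points: x = 5/3 - 2*sqrt(10)/3 ≈ -0.4415 (local minimum); x = 5/3 + 2*sqrt(10)/3 ≈ 3.7749 (local maximum)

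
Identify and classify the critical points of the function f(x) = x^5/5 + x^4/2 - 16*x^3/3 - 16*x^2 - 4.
f'(x) = x*(x^3 + 2*x^2 - 16*x - 32)

Solve f'(x) = 0:
  Factor: x^4 + 2*x^3 - 16*x^2 - 32*x = x*(x - 4)*(x + 2)*(x + 4) = 0.
  ⇒ x = -4, -2, 0, 4

f''(x) = 4*x^3 + 6*x^2 - 32*x - 32
Second-derivative test at each critical point:
  f''(-4) = -64 < 0 → local maximum
  f''(-2) = 24 > 0 → local minimum
  f''(0) = -32 < 0 → local maximum
  f''(4) = 192 > 0 → local minimum

Critical points: x = -4 (local maximum); x = -2 (local minimum); x = 0 (local maximum); x = 4 (local minimum)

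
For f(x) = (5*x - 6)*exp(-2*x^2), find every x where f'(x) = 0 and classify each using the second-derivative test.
f'(x) = (-4*x*(5*x - 6) + 5)*exp(-2*x^2)

Solve f'(x) = 0:
  f'(x) = (-20*x^2 + 24*x + 5)·exp(-2*x^2) and exp(-2*x^2) > 0 for every x, so f'(x) = 0 ⇔ -20*x^2 + 24*x + 5 = 0.
  20*x^2 - 24*x - 5 = 0 has no rational roots; quadratic formula: x = (24 ± √976)/40.
  ⇒ x = 3/5 - sqrt(61)/10 ≈ -0.1810, 3/5 + sqrt(61)/10 ≈ 1.3810

f''(x) = 4*(4*x^2*(5*x - 6) - 15*x + 6)*exp(-2*x^2)
Second-derivative test at each critical point:
  f''(-0.1810) = 29.2591 > 0 → local minimum
  f''(1.3810) = -0.6889 < 0 → local maximum

Critical points: x = 3/5 - sqrt(61)/10 ≈ -0.1810 (local minimum); x = 3/5 + sqrt(61)/10 ≈ 1.3810 (local maximum)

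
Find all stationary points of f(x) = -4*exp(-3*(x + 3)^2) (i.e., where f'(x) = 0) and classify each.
f'(x) = 24*(x + 3)*exp(-3*(x + 3)^2)

Solve f'(x) = 0:
  f'(x) = (24*x + 72)·exp(-3*(x + 3)^2) and exp(-3*(x + 3)^2) > 0 for every x, so f'(x) = 0 ⇔ 24*x + 72 = 0.
  Factor: 24*x + 72 = 24*(x + 3) = 0.
  ⇒ x = -3

f''(x) = 24*(1 - 6*(x + 3)^2)*exp(-3*(x + 3)^2)
Second-derivative test at each critical point:
  f''(-3) = 24 > 0 → local minimum

Critical points: x = -3 (local minimum)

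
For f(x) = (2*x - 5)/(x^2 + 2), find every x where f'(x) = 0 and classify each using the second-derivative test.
f'(x) = 2*(-x^2 + 5*x + 2)/(x^4 + 4*x^2 + 4)

Solve f'(x) = 0:
  f'(x) = -2*(x^2 - 5*x - 2)/(x^2 + 2)^2; the denominator is positive wherever f is defined, so f'(x) = 0 ⇔ -2*x^2 + 10*x + 4 = 0.
  Factor: -2*x^2 + 10*x + 4 = -2*(x^2 - 5*x - 2); x^2 - 5*x - 2 = 0 has no rational roots; quadratic formula: x = (5 ± √33)/2.
  ⇒ x = 5/2 - sqrt(33)/2 ≈ -0.3723, 5/2 + sqrt(33)/2 ≈ 5.3723

f''(x) = 2*(4*x^2*(2*x - 5) + (5 - 6*x)*(x^2 + 2))/(x^2 + 2)^3
Second-derivative test at each critical point:
  f''(-0.3723) = 2.5121 > 0 → local minimum
  f''(5.3723) = -0.0121 < 0 → local maximum

Critical points: x = 5/2 - sqrt(33)/2 ≈ -0.3723 (local minimum); x = 5/2 + sqrt(33)/2 ≈ 5.3723 (local maximum)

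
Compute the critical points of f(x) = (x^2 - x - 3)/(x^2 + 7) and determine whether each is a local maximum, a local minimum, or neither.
f'(x) = (x^2 + 20*x - 7)/(x^4 + 14*x^2 + 49)

Solve f'(x) = 0:
  f'(x) = (x^2 + 20*x - 7)/(x^2 + 7)^2; the denominator is positive wherever f is defined, so f'(x) = 0 ⇔ x^2 + 20*x - 7 = 0.
  x^2 + 20*x - 7 = 0 has no rational roots; quadratic formula: x = (-20 ± √428)/2.
  ⇒ x = -sqrt(107) - 10 ≈ -20.3441, -10 + sqrt(107) ≈ 0.3441

f''(x) = 2*(-x^3 - 30*x^2 + 21*x + 70)/(x^6 + 21*x^4 + 147*x^2 + 343)
Second-derivative test at each critical point:
  f''(-20.3441) = -1.168e-04 < 0 → local maximum
  f''(0.3441) = 0.4083 > 0 → local minimum

Critical points: x = -sqrt(107) - 10 ≈ -20.3441 (local maximum); x = -10 + sqrt(107) ≈ 0.3441 (local minimum)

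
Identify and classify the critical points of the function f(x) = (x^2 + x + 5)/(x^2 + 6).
f'(x) = (-x^2 + 2*x + 6)/(x^4 + 12*x^2 + 36)

Solve f'(x) = 0:
  f'(x) = -(x^2 - 2*x - 6)/(x^2 + 6)^2; the denominator is positive wherever f is defined, so f'(x) = 0 ⇔ -x^2 + 2*x + 6 = 0.
  x^2 - 2*x - 6 = 0 has no rational roots; quadratic formula: x = (2 ± √28)/2.
  ⇒ x = 1 - sqrt(7) ≈ -1.6458, 1 + sqrt(7) ≈ 3.6458

f''(x) = 2*(x^3 - 3*x^2 - 18*x + 6)/(x^6 + 18*x^4 + 108*x^2 + 216)
Second-derivative test at each critical point:
  f''(-1.6458) = 0.0698 > 0 → local minimum
  f''(3.6458) = -0.0142 < 0 → local maximum

Critical points: x = 1 - sqrt(7) ≈ -1.6458 (local minimum); x = 1 + sqrt(7) ≈ 3.6458 (local maximum)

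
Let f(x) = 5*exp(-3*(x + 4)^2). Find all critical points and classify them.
f'(x) = 30*(-x - 4)*exp(-3*(x + 4)^2)

Solve f'(x) = 0:
  f'(x) = (-30*x - 120)·exp(-3*(x + 4)^2) and exp(-3*(x + 4)^2) > 0 for every x, so f'(x) = 0 ⇔ -30*x - 120 = 0.
  Factor: -30*x - 120 = -30*(x + 4) = 0.
  ⇒ x = -4

f''(x) = 30*(6*(x + 4)^2 - 1)*exp(-3*(x + 4)^2)
Second-derivative test at each critical point:
  f''(-4) = -30 < 0 → local maximum

Critical points: x = -4 (local maximum)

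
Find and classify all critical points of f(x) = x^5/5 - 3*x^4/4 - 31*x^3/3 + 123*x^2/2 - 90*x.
f'(x) = x^4 - 3*x^3 - 31*x^2 + 123*x - 90

Solve f'(x) = 0:
  Factor: x^4 - 3*x^3 - 31*x^2 + 123*x - 90 = (x - 5)*(x - 3)*(x - 1)*(x + 6) = 0.
  ⇒ x = -6, 1, 3, 5

f''(x) = 4*x^3 - 9*x^2 - 62*x + 123
Second-derivative test at each critical point:
  f''(-6) = -693 < 0 → local maximum
  f''(1) = 56 > 0 → local minimum
  f''(3) = -36 < 0 → local maximum
  f''(5) = 88 > 0 → local minimum

Critical points: x = -6 (local maximum); x = 1 (local minimum); x = 3 (local maximum); x = 5 (local minimum)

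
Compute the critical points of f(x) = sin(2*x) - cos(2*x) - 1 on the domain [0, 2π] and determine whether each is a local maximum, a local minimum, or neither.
f'(x) = 2*sqrt(2)*sin(2*x + pi/4)

Solve f'(x) = 0 on [0, 2π]:
  f'(x) = 0 ⇔ cos(2*x) = -sin(2*x) ⇔ tan(2*x) = -1, i.e. 2*x = arctan(-1) + nπ; keep the solutions lying in [0, 2π].
  ⇒ x = 3*pi/8 ≈ 1.1781, 7*pi/8 ≈ 2.7489, 11*pi/8 ≈ 4.3197, 15*pi/8 ≈ 5.8905

f''(x) = 4*sqrt(2)*cos(2*x + pi/4)
Second-derivative test at each critical point:
  f''(1.1781) = -5.6569 < 0 → local maximum
  f''(2.7489) = 5.6569 > 0 → local minimum
  f''(4.3197) = -5.6569 < 0 → local maximum
  f''(5.8905) = 5.6569 > 0 → local minimum

Critical points: x = 3*pi/8 ≈ 1.1781 (local maximum); x = 7*pi/8 ≈ 2.7489 (local minimum); x = 11*pi/8 ≈ 4.3197 (local maximum); x = 15*pi/8 ≈ 5.8905 (local minimum)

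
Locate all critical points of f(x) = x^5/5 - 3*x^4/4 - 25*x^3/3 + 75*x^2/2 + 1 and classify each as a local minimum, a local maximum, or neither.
f'(x) = x*(x^3 - 3*x^2 - 25*x + 75)

Solve f'(x) = 0:
  Factor: x^4 - 3*x^3 - 25*x^2 + 75*x = x*(x - 5)*(x - 3)*(x + 5) = 0.
  ⇒ x = -5, 0, 3, 5

f''(x) = 4*x^3 - 9*x^2 - 50*x + 75
Second-derivative test at each critical point:
  f''(-5) = -400 < 0 → local maximum
  f''(0) = 75 > 0 → local minimum
  f''(3) = -48 < 0 → local maximum
  f''(5) = 100 > 0 → local minimum

Critical points: x = -5 (local maximum); x = 0 (local minimum); x = 3 (local maximum); x = 5 (local minimum)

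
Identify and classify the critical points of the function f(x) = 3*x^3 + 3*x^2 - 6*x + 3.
f'(x) = 9*x^2 + 6*x - 6

Solve f'(x) = 0:
  Factor: 9*x^2 + 6*x - 6 = 3*(3*x^2 + 2*x - 2); 3*x^2 + 2*x - 2 = 0 has no rational roots; quadratic formula: x = (-2 ± √28)/6.
  ⇒ x = -sqrt(7)/3 - 1/3 ≈ -1.2153, -1/3 + sqrt(7)/3 ≈ 0.5486

f''(x) = 18*x + 6
Second-derivative test at each critical point:
  f''(-1.2153) = -15.8745 < 0 → local maximum
  f''(0.5486) = 15.8745 > 0 → local minimum

Critical points: x = -sqrt(7)/3 - 1/3 ≈ -1.2153 (local maximum); x = -1/3 + sqrt(7)/3 ≈ 0.5486 (local minimum)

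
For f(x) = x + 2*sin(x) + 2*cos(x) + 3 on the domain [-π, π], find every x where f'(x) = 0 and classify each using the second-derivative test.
f'(x) = 2*sqrt(2)*cos(x + pi/4) + 1

Solve f'(x) = 0 on [-π, π]:
  f'(x) = 0 ⇔ -2*sin(x) + 2*cos(x) = -1. Write the left side as R·cos(x + φ) with R = √(2² + 2²) = 2*sqrt(2), cos φ = sqrt(2)/2, sin φ = sqrt(2)/2; then cos(x + φ) = -sqrt(2)/4. Solve for x and keep the solutions lying in [-π, π].
  ⇒ x = -pi + atan((1 - sqrt(7))/(-sqrt(7) - 1)) ≈ -2.7176, atan((1 + sqrt(7))/(-1 + sqrt(7))) ≈ 1.1468

f''(x) = -2*sqrt(2)*sin(x + pi/4)
Second-derivative test at each critical point:
  f''(-2.7176) = 2.6458 > 0 → local minimum
  f''(1.1468) = -2.6458 < 0 → local maximum

Critical points: x = -pi + atan((1 - sqrt(7))/(-sqrt(7) - 1)) ≈ -2.7176 (local minimum); x = atan((1 + sqrt(7))/(-1 + sqrt(7))) ≈ 1.1468 (local maximum)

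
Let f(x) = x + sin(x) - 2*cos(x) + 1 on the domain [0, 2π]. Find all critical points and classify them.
f'(x) = 2*sin(x) + cos(x) + 1

Solve f'(x) = 0 on [0, 2π]:
  f'(x) = 0 ⇔ 2*sin(x) + cos(x) = -1. Write the left side as R·cos(x + φ) with R = √(1² + (-2)²) = sqrt(5), cos φ = sqrt(5)/5, sin φ = -2*sqrt(5)/5; then cos(x + φ) = -sqrt(5)/5. Solve for x and keep the solutions lying in [0, 2π].
  ⇒ x = pi ≈ 3.1416, -atan(4/3) + 2*pi ≈ 5.3559

f''(x) = -sin(x) + 2*cos(x)
Second-derivative test at each critical point:
  f''(3.1416) = -2 < 0 → local maximum
  f''(5.3559) = 2 > 0 → local minimum

Critical points: x = pi ≈ 3.1416 (local maximum); x = -atan(4/3) + 2*pi ≈ 5.3559 (local minimum)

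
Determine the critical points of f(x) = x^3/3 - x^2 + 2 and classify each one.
f'(x) = x*(x - 2)

Solve f'(x) = 0:
  Factor: x^2 - 2*x = x*(x - 2) = 0.
  ⇒ x = 0, 2

f''(x) = 2*x - 2
Second-derivative test at each critical point:
  f''(0) = -2 < 0 → local maximum
  f''(2) = 2 > 0 → local minimum

Critical points: x = 0 (local maximum); x = 2 (local minimum)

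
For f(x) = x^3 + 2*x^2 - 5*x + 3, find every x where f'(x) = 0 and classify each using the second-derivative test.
f'(x) = 3*x^2 + 4*x - 5

Solve f'(x) = 0:
  3*x^2 + 4*x - 5 = 0 has no rational roots; quadratic formula: x = (-4 ± √76)/6.
  ⇒ x = -sqrt(19)/3 - 2/3 ≈ -2.1196, -2/3 + sqrt(19)/3 ≈ 0.7863

f''(x) = 6*x + 4
Second-derivative test at each critical point:
  f''(-2.1196) = -8.7178 < 0 → local maximum
  f''(0.7863) = 8.7178 > 0 → local minimum

Critical points: x = -sqrt(19)/3 - 2/3 ≈ -2.1196 (local maximum); x = -2/3 + sqrt(19)/3 ≈ 0.7863 (local minimum)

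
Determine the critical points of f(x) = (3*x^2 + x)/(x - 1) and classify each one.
f'(x) = (3*x^2 - 6*x - 1)/(x^2 - 2*x + 1)

Solve f'(x) = 0:
  f'(x) = (3*x^2 - 6*x - 1)/(x - 1)^2; the denominator is positive wherever f is defined, so f'(x) = 0 ⇔ 3*x^2 - 6*x - 1 = 0.
  3*x^2 - 6*x - 1 = 0 has no rational roots; quadratic formula: x = (6 ± √48)/6.
  ⇒ x = 1 - 2*sqrt(3)/3 ≈ -0.1547, 1 + 2*sqrt(3)/3 ≈ 2.1547

f''(x) = 8/(x^3 - 3*x^2 + 3*x - 1)
Second-derivative test at each critical point:
  f''(-0.1547) = -5.1962 < 0 → local maximum
  f''(2.1547) = 5.1962 > 0 → local minimum

Critical points: x = 1 - 2*sqrt(3)/3 ≈ -0.1547 (local maximum); x = 1 + 2*sqrt(3)/3 ≈ 2.1547 (local minimum)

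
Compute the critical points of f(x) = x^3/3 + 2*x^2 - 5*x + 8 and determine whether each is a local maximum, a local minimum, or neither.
f'(x) = x^2 + 4*x - 5

Solve f'(x) = 0:
  Factor: x^2 + 4*x - 5 = (x - 1)*(x + 5) = 0.
  ⇒ x = -5, 1

f''(x) = 2*x + 4
Second-derivative test at each critical point:
  f''(-5) = -6 < 0 → local maximum
  f''(1) = 6 > 0 → local minimum

Critical points: x = -5 (local maximum); x = 1 (local minimum)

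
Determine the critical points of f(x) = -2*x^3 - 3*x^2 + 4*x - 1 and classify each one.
f'(x) = -6*x^2 - 6*x + 4

Solve f'(x) = 0:
  Factor: -6*x^2 - 6*x + 4 = -2*(3*x^2 + 3*x - 2); 3*x^2 + 3*x - 2 = 0 has no rational roots; quadratic formula: x = (-3 ± √33)/6.
  ⇒ x = -sqrt(33)/6 - 1/2 ≈ -1.4574, -1/2 + sqrt(33)/6 ≈ 0.4574

f''(x) = -12*x - 6
Second-derivative test at each critical point:
  f''(-1.4574) = 11.4891 > 0 → local minimum
  f''(0.4574) = -11.4891 < 0 → local maximum

Critical points: x = -sqrt(33)/6 - 1/2 ≈ -1.4574 (local minimum); x = -1/2 + sqrt(33)/6 ≈ 0.4574 (local maximum)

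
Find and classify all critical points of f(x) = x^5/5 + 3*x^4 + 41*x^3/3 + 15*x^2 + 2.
f'(x) = x*(x^3 + 12*x^2 + 41*x + 30)

Solve f'(x) = 0:
  Factor: x^4 + 12*x^3 + 41*x^2 + 30*x = x*(x + 1)*(x + 5)*(x + 6) = 0.
  ⇒ x = -6, -5, -1, 0

f''(x) = 4*x^3 + 36*x^2 + 82*x + 30
Second-derivative test at each critical point:
  f''(-6) = -30 < 0 → local maximum
  f''(-5) = 20 > 0 → local minimum
  f''(-1) = -20 < 0 → local maximum
  f''(0) = 30 > 0 → local minimum

Critical points: x = -6 (local maximum); x = -5 (local minimum); x = -1 (local maximum); x = 0 (local minimum)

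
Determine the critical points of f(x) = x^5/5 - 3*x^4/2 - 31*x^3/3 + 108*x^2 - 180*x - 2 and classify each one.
f'(x) = x^4 - 6*x^3 - 31*x^2 + 216*x - 180

Solve f'(x) = 0:
  Factor: x^4 - 6*x^3 - 31*x^2 + 216*x - 180 = (x - 6)*(x - 5)*(x - 1)*(x + 6) = 0.
  ⇒ x = -6, 1, 5, 6

f''(x) = 4*x^3 - 18*x^2 - 62*x + 216
Second-derivative test at each critical point:
  f''(-6) = -924 < 0 → local maximum
  f''(1) = 140 > 0 → local minimum
  f''(5) = -44 < 0 → local maximum
  f''(6) = 60 > 0 → local minimum

Critical points: x = -6 (local maximum); x = 1 (local minimum); x = 5 (local maximum); x = 6 (local minimum)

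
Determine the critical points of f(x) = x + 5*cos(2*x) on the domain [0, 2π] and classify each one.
f'(x) = 1 - 10*sin(2*x)

Solve f'(x) = 0 on [0, 2π]:
  f'(x) = 0 ⇔ sin(2*x) = 1/10, i.e. 2*x = arcsin(1/10) + 2nπ or 2*x = π − arcsin(1/10) + 2nπ; keep the solutions lying in [0, 2π].
  ⇒ x = asin(1/10)/2 ≈ 0.0501, -asin(1/10)/2 + pi/2 ≈ 1.5207, asin(1/10)/2 + pi ≈ 3.1917, -asin(1/10)/2 + 3*pi/2 ≈ 4.6623

f''(x) = -20*cos(2*x)
Second-derivative test at each critical point:
  f''(0.0501) = -19.8997 < 0 → local maximum
  f''(1.5207) = 19.8997 > 0 → local minimum
  f''(3.1917) = -19.8997 < 0 → local maximum
  f''(4.6623) = 19.8997 > 0 → local minimum

Critical points: x = asin(1/10)/2 ≈ 0.0501 (local maximum); x = -asin(1/10)/2 + pi/2 ≈ 1.5207 (local minimum); x = asin(1/10)/2 + pi ≈ 3.1917 (local maximum); x = -asin(1/10)/2 + 3*pi/2 ≈ 4.6623 (local minimum)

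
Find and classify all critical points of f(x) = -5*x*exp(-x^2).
f'(x) = 5*(2*x^2 - 1)*exp(-x^2)

Solve f'(x) = 0:
  f'(x) = (10*x^2 - 5)·exp(-x^2) and exp(-x^2) > 0 for every x, so f'(x) = 0 ⇔ 10*x^2 - 5 = 0.
  Factor: 10*x^2 - 5 = 5*(2*x^2 - 1); 2*x^2 - 1 = 0 has no rational roots; quadratic formula: x = (0 ± √8)/4.
  ⇒ x = -sqrt(2)/2 ≈ -0.7071, sqrt(2)/2 ≈ 0.7071

f''(x) = (-20*x^3 + 30*x)*exp(-x^2)
Second-derivative test at each critical point:
  f''(-0.7071) = -8.5776 < 0 → local maximum
  f''(0.7071) = 8.5776 > 0 → local minimum

Critical points: x = -sqrt(2)/2 ≈ -0.7071 (local maximum); x = sqrt(2)/2 ≈ 0.7071 (local minimum)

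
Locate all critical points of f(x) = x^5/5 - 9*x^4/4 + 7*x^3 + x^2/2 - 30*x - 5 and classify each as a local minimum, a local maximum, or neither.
f'(x) = x^4 - 9*x^3 + 21*x^2 + x - 30

Solve f'(x) = 0:
  Factor: x^4 - 9*x^3 + 21*x^2 + x - 30 = (x - 5)*(x - 3)*(x - 2)*(x + 1) = 0.
  ⇒ x = -1, 2, 3, 5

f''(x) = 4*x^3 - 27*x^2 + 42*x + 1
Second-derivative test at each critical point:
  f''(-1) = -72 < 0 → local maximum
  f''(2) = 9 > 0 → local minimum
  f''(3) = -8 < 0 → local maximum
  f''(5) = 36 > 0 → local minimum

Critical points: x = -1 (local maximum); x = 2 (local minimum); x = 3 (local maximum); x = 5 (local minimum)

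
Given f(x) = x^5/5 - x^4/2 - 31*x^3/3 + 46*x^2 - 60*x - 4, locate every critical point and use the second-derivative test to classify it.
f'(x) = x^4 - 2*x^3 - 31*x^2 + 92*x - 60

Solve f'(x) = 0:
  Factor: x^4 - 2*x^3 - 31*x^2 + 92*x - 60 = (x - 5)*(x - 2)*(x - 1)*(x + 6) = 0.
  ⇒ x = -6, 1, 2, 5

f''(x) = 4*x^3 - 6*x^2 - 62*x + 92
Second-derivative test at each critical point:
  f''(-6) = -616 < 0 → local maximum
  f''(1) = 28 > 0 → local minimum
  f''(2) = -24 < 0 → local maximum
  f''(5) = 132 > 0 → local minimum

Critical points: x = -6 (local maximum); x = 1 (local minimum); x = 2 (local maximum); x = 5 (local minimum)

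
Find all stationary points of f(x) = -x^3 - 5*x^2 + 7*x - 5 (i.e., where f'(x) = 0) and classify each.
f'(x) = -3*x^2 - 10*x + 7

Solve f'(x) = 0:
  3*x^2 + 10*x - 7 = 0 has no rational roots; quadratic formula: x = (-10 ± √184)/6.
  ⇒ x = -sqrt(46)/3 - 5/3 ≈ -3.9274, -5/3 + sqrt(46)/3 ≈ 0.5941

f''(x) = -6*x - 10
Second-derivative test at each critical point:
  f''(-3.9274) = 13.5647 > 0 → local minimum
  f''(0.5941) = -13.5647 < 0 → local maximum

Critical points: x = -sqrt(46)/3 - 5/3 ≈ -3.9274 (local minimum); x = -5/3 + sqrt(46)/3 ≈ 0.5941 (local maximum)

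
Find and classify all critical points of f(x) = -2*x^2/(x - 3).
f'(x) = 2*x*(6 - x)/(x - 3)^2

Solve f'(x) = 0:
  f'(x) = -2*x*(x - 6)/(x - 3)^2; the denominator is positive wherever f is defined, so f'(x) = 0 ⇔ -2*x^2 + 12*x = 0.
  Factor: -2*x^2 + 12*x = -2*x*(x - 6) = 0.
  ⇒ x = 0, 6

f''(x) = -36/(x^3 - 9*x^2 + 27*x - 27)
Second-derivative test at each critical point:
  f''(0) = 4/3 > 0 → local minimum
  f''(6) = -4/3 < 0 → local maximum

Critical points: x = 0 (local minimum); x = 6 (local maximum)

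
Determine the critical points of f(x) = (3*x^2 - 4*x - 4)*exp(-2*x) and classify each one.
f'(x) = 2*(-3*x^2 + 7*x + 2)*exp(-2*x)

Solve f'(x) = 0:
  f'(x) = (-6*x^2 + 14*x + 4)·exp(-2*x) and exp(-2*x) > 0 for every x, so f'(x) = 0 ⇔ -6*x^2 + 14*x + 4 = 0.
  Factor: -6*x^2 + 14*x + 4 = -2*(3*x^2 - 7*x - 2); 3*x^2 - 7*x - 2 = 0 has no rational roots; quadratic formula: x = (7 ± √73)/6.
  ⇒ x = 7/6 - sqrt(73)/6 ≈ -0.2573, 7/6 + sqrt(73)/6 ≈ 2.5907

f''(x) = 2*(6*x^2 - 20*x + 3)*exp(-2*x)
Second-derivative test at each critical point:
  f''(-0.2573) = 28.5897 > 0 → local minimum
  f''(2.5907) = -0.0960 < 0 → local maximum

Critical points: x = 7/6 - sqrt(73)/6 ≈ -0.2573 (local minimum); x = 7/6 + sqrt(73)/6 ≈ 2.5907 (local maximum)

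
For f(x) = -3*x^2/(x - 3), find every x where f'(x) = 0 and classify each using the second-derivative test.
f'(x) = 3*x*(6 - x)/(x - 3)^2

Solve f'(x) = 0:
  f'(x) = -3*x*(x - 6)/(x - 3)^2; the denominator is positive wherever f is defined, so f'(x) = 0 ⇔ -3*x^2 + 18*x = 0.
  Factor: -3*x^2 + 18*x = -3*x*(x - 6) = 0.
  ⇒ x = 0, 6

f''(x) = -54/(x^3 - 9*x^2 + 27*x - 27)
Second-derivative test at each critical point:
  f''(0) = 2 > 0 → local minimum
  f''(6) = -2 < 0 → local maximum

Critical points: x = 0 (local minimum); x = 6 (local maximum)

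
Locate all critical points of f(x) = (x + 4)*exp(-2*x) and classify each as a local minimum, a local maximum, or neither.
f'(x) = (-2*x - 7)*exp(-2*x)

Solve f'(x) = 0:
  f'(x) = (-2*x - 7)·exp(-2*x) and exp(-2*x) > 0 for every x, so f'(x) = 0 ⇔ -2*x - 7 = 0.
  -2*x - 7 = 0.
  ⇒ x = -7/2

f''(x) = 4*(x + 3)*exp(-2*x)
Second-derivative test at each critical point:
  f''(-7/2) = -2193.2663 < 0 → local maximum

Critical points: x = -7/2 (local maximum)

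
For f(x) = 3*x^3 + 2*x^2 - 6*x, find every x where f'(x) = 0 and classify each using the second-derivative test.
f'(x) = 9*x^2 + 4*x - 6

Solve f'(x) = 0:
  9*x^2 + 4*x - 6 = 0 has no rational roots; quadratic formula: x = (-4 ± √232)/18.
  ⇒ x = -sqrt(58)/9 - 2/9 ≈ -1.0684, -2/9 + sqrt(58)/9 ≈ 0.6240

f''(x) = 18*x + 4
Second-derivative test at each critical point:
  f''(-1.0684) = -15.2315 < 0 → local maximum
  f''(0.6240) = 15.2315 > 0 → local minimum

Critical points: x = -sqrt(58)/9 - 2/9 ≈ -1.0684 (local maximum); x = -2/9 + sqrt(58)/9 ≈ 0.6240 (local minimum)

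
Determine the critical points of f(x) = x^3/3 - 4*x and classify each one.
f'(x) = x^2 - 4

Solve f'(x) = 0:
  Factor: x^2 - 4 = (x - 2)*(x + 2) = 0.
  ⇒ x = -2, 2

f''(x) = 2*x
Second-derivative test at each critical point:
  f''(-2) = -4 < 0 → local maximum
  f''(2) = 4 > 0 → local minimum

Critical points: x = -2 (local maximum); x = 2 (local minimum)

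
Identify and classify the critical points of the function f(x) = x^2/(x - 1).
f'(x) = x*(x - 2)/(x^2 - 2*x + 1)

Solve f'(x) = 0:
  f'(x) = x*(x - 2)/(x - 1)^2; the denominator is positive wherever f is defined, so f'(x) = 0 ⇔ x^2 - 2*x = 0.
  Factor: x^2 - 2*x = x*(x - 2) = 0.
  ⇒ x = 0, 2

f''(x) = 2/(x^3 - 3*x^2 + 3*x - 1)
Second-derivative test at each critical point:
  f''(0) = -2 < 0 → local maximum
  f''(2) = 2 > 0 → local minimum

Critical points: x = 0 (local maximum); x = 2 (local minimum)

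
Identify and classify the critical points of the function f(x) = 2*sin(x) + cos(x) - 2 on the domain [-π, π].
f'(x) = -sin(x) + 2*cos(x)

Solve f'(x) = 0 on [-π, π]:
  f'(x) = 0 ⇔ 2*cos(x) = sin(x) ⇔ tan(x) = 2, i.e. x = arctan(2) + nπ; keep the solutions lying in [-π, π].
  ⇒ x = -pi + atan(2) ≈ -2.0344, atan(2) ≈ 1.1071

f''(x) = -2*sin(x) - cos(x)
Second-derivative test at each critical point:
  f''(-2.0344) = 2.2361 > 0 → local minimum
  f''(1.1071) = -2.2361 < 0 → local maximum

Critical points: x = -pi + atan(2) ≈ -2.0344 (local minimum); x = atan(2) ≈ 1.1071 (local maximum)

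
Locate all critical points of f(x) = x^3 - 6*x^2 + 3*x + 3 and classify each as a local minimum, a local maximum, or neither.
f'(x) = 3*x^2 - 12*x + 3

Solve f'(x) = 0:
  Factor: 3*x^2 - 12*x + 3 = 3*(x^2 - 4*x + 1); x^2 - 4*x + 1 = 0 has no rational roots; quadratic formula: x = (4 ± √12)/2.
  ⇒ x = 2 - sqrt(3) ≈ 0.2679, sqrt(3) + 2 ≈ 3.7321

f''(x) = 6*x - 12
Second-derivative test at each critical point:
  f''(0.2679) = -10.3923 < 0 → local maximum
  f''(3.7321) = 10.3923 > 0 → local minimum

Critical points: x = 2 - sqrt(3) ≈ 0.2679 (local maximum); x = sqrt(3) + 2 ≈ 3.7321 (local minimum)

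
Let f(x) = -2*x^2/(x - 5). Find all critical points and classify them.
f'(x) = 2*x*(10 - x)/(x - 5)^2

Solve f'(x) = 0:
  f'(x) = -2*x*(x - 10)/(x - 5)^2; the denominator is positive wherever f is defined, so f'(x) = 0 ⇔ -2*x^2 + 20*x = 0.
  Factor: -2*x^2 + 20*x = -2*x*(x - 10) = 0.
  ⇒ x = 0, 10

f''(x) = -100/(x^3 - 15*x^2 + 75*x - 125)
Second-derivative test at each critical point:
  f''(0) = 4/5 > 0 → local minimum
  f''(10) = -4/5 < 0 → local maximum

Critical points: x = 0 (local minimum); x = 10 (local maximum)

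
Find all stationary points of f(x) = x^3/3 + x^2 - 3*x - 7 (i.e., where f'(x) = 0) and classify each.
f'(x) = x^2 + 2*x - 3

Solve f'(x) = 0:
  Factor: x^2 + 2*x - 3 = (x - 1)*(x + 3) = 0.
  ⇒ x = -3, 1

f''(x) = 2*x + 2
Second-derivative test at each critical point:
  f''(-3) = -4 < 0 → local maximum
  f''(1) = 4 > 0 → local minimum

Critical points: x = -3 (local maximum); x = 1 (local minimum)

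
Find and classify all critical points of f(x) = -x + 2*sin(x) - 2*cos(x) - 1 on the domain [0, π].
f'(x) = 2*sqrt(2)*sin(x + pi/4) - 1

Solve f'(x) = 0 on [0, π]:
  f'(x) = 0 ⇔ 2*sin(x) + 2*cos(x) = 1. Write the left side as R·cos(x + φ) with R = √(2² + (-2)²) = 2*sqrt(2), cos φ = sqrt(2)/2, sin φ = -sqrt(2)/2; then cos(x + φ) = sqrt(2)/4. Solve for x and keep the solutions lying in [0, π].
  ⇒ x = atan((1 + sqrt(7))/(1 - sqrt(7))) + pi ≈ 1.9948

f''(x) = 2*sqrt(2)*cos(x + pi/4)
Second-derivative test at each critical point:
  f''(1.9948) = -2.6458 < 0 → local maximum

Critical points: x = atan((1 + sqrt(7))/(1 - sqrt(7))) + pi ≈ 1.9948 (local maximum)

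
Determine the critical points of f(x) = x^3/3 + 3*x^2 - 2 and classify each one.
f'(x) = x*(x + 6)

Solve f'(x) = 0:
  Factor: x^2 + 6*x = x*(x + 6) = 0.
  ⇒ x = -6, 0

f''(x) = 2*x + 6
Second-derivative test at each critical point:
  f''(-6) = -6 < 0 → local maximum
  f''(0) = 6 > 0 → local minimum

Critical points: x = -6 (local maximum); x = 0 (local minimum)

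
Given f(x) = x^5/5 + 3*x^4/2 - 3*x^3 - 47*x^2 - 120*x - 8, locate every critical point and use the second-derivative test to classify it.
f'(x) = x^4 + 6*x^3 - 9*x^2 - 94*x - 120

Solve f'(x) = 0:
  Factor: x^4 + 6*x^3 - 9*x^2 - 94*x - 120 = (x - 4)*(x + 2)*(x + 3)*(x + 5) = 0.
  ⇒ x = -5, -3, -2, 4

f''(x) = 4*x^3 + 18*x^2 - 18*x - 94
Second-derivative test at each critical point:
  f''(-5) = -54 < 0 → local maximum
  f''(-3) = 14 > 0 → local minimum
  f''(-2) = -18 < 0 → local maximum
  f''(4) = 378 > 0 → local minimum

Critical points: x = -5 (local maximum); x = -3 (local minimum); x = -2 (local maximum); x = 4 (local minimum)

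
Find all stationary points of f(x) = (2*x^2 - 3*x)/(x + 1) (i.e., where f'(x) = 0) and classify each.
f'(x) = (2*x^2 + 4*x - 3)/(x^2 + 2*x + 1)

Solve f'(x) = 0:
  f'(x) = (2*x^2 + 4*x - 3)/(x + 1)^2; the denominator is positive wherever f is defined, so f'(x) = 0 ⇔ 2*x^2 + 4*x - 3 = 0.
  2*x^2 + 4*x - 3 = 0 has no rational roots; quadratic formula: x = (-4 ± √40)/4.
  ⇒ x = -sqrt(10)/2 - 1 ≈ -2.5811, -1 + sqrt(10)/2 ≈ 0.5811

f''(x) = 10/(x^3 + 3*x^2 + 3*x + 1)
Second-derivative test at each critical point:
  f''(-2.5811) = -2.5298 < 0 → local maximum
  f''(0.5811) = 2.5298 > 0 → local minimum

Critical points: x = -sqrt(10)/2 - 1 ≈ -2.5811 (local maximum); x = -1 + sqrt(10)/2 ≈ 0.5811 (local minimum)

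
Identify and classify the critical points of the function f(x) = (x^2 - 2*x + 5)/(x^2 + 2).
f'(x) = 2*(x^2 - 3*x - 2)/(x^4 + 4*x^2 + 4)

Solve f'(x) = 0:
  f'(x) = 2*(x^2 - 3*x - 2)/(x^2 + 2)^2; the denominator is positive wherever f is defined, so f'(x) = 0 ⇔ 2*x^2 - 6*x - 4 = 0.
  Factor: 2*x^2 - 6*x - 4 = 2*(x^2 - 3*x - 2); x^2 - 3*x - 2 = 0 has no rational roots; quadratic formula: x = (3 ± √17)/2.
  ⇒ x = 3/2 - sqrt(17)/2 ≈ -0.5616, 3/2 + sqrt(17)/2 ≈ 3.5616

f''(x) = 2*(-2*x^3 + 9*x^2 + 12*x - 6)/(x^6 + 6*x^4 + 12*x^2 + 8)
Second-derivative test at each critical point:
  f''(-0.5616) = -1.5382 < 0 → local maximum
  f''(3.5616) = 0.0382 > 0 → local minimum

Critical points: x = 3/2 - sqrt(17)/2 ≈ -0.5616 (local maximum); x = 3/2 + sqrt(17)/2 ≈ 3.5616 (local minimum)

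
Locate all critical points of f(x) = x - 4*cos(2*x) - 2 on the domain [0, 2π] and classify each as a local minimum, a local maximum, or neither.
f'(x) = 8*sin(2*x) + 1

Solve f'(x) = 0 on [0, 2π]:
  f'(x) = 0 ⇔ sin(2*x) = -1/8, i.e. 2*x = arcsin(-1/8) + 2nπ or 2*x = π − arcsin(-1/8) + 2nπ; keep the solutions lying in [0, 2π].
  ⇒ x = asin(1/8)/2 + pi/2 ≈ 1.6335, pi - asin(1/8)/2 ≈ 3.0789, asin(1/8)/2 + 3*pi/2 ≈ 4.7751, -asin(1/8)/2 + 2*pi ≈ 6.2205

f''(x) = 16*cos(2*x)
Second-derivative test at each critical point:
  f''(1.6335) = -15.8745 < 0 → local maximum
  f''(3.0789) = 15.8745 > 0 → local minimum
  f''(4.7751) = -15.8745 < 0 → local maximum
  f''(6.2205) = 15.8745 > 0 → local minimum

Critical points: x = asin(1/8)/2 + pi/2 ≈ 1.6335 (local maximum); x = pi - asin(1/8)/2 ≈ 3.0789 (local minimum); x = asin(1/8)/2 + 3*pi/2 ≈ 4.7751 (local maximum); x = -asin(1/8)/2 + 2*pi ≈ 6.2205 (local minimum)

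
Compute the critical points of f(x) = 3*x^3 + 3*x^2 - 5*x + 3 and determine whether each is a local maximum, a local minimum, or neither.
f'(x) = 9*x^2 + 6*x - 5

Solve f'(x) = 0:
  9*x^2 + 6*x - 5 = 0 has no rational roots; quadratic formula: x = (-6 ± √216)/18.
  ⇒ x = -sqrt(6)/3 - 1/3 ≈ -1.1498, -1/3 + sqrt(6)/3 ≈ 0.4832

f''(x) = 18*x + 6
Second-derivative test at each critical point:
  f''(-1.1498) = -14.6969 < 0 → local maximum
  f''(0.4832) = 14.6969 > 0 → local minimum

Critical points: x = -sqrt(6)/3 - 1/3 ≈ -1.1498 (local maximum); x = -1/3 + sqrt(6)/3 ≈ 0.4832 (local minimum)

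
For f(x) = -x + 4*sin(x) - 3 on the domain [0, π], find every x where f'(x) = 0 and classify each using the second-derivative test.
f'(x) = 4*cos(x) - 1

Solve f'(x) = 0 on [0, π]:
  f'(x) = 0 ⇔ cos(x) = 1/4, i.e. x = ±arccos(1/4) + 2nπ; keep the solutions lying in [0, π].
  ⇒ x = acos(1/4) ≈ 1.3181

f''(x) = -4*sin(x)
Second-derivative test at each critical point:
  f''(1.3181) = -3.8730 < 0 → local maximum

Critical points: x = acos(1/4) ≈ 1.3181 (local maximum)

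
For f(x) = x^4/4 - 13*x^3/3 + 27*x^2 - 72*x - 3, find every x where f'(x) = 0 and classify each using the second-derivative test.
f'(x) = x^3 - 13*x^2 + 54*x - 72

Solve f'(x) = 0:
  Factor: x^3 - 13*x^2 + 54*x - 72 = (x - 6)*(x - 4)*(x - 3) = 0.
  ⇒ x = 3, 4, 6

f''(x) = 3*x^2 - 26*x + 54
Second-derivative test at each critical point:
  f''(3) = 3 > 0 → local minimum
  f''(4) = -2 < 0 → local maximum
  f''(6) = 6 > 0 → local minimum

Critical points: x = 3 (local minimum); x = 4 (local maximum); x = 6 (local minimum)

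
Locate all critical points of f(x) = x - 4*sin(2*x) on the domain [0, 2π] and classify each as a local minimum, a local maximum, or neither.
f'(x) = 1 - 8*cos(2*x)

Solve f'(x) = 0 on [0, 2π]:
  f'(x) = 0 ⇔ cos(2*x) = 1/8, i.e. 2*x = ±arccos(1/8) + 2nπ; keep the solutions lying in [0, 2π].
  ⇒ x = acos(1/8)/2 ≈ 0.7227, pi - acos(1/8)/2 ≈ 2.4189, acos(1/8)/2 + pi ≈ 3.8643, -acos(1/8)/2 + 2*pi ≈ 5.5605

f''(x) = 16*sin(2*x)
Second-derivative test at each critical point:
  f''(0.7227) = 15.8745 > 0 → local minimum
  f''(2.4189) = -15.8745 < 0 → local maximum
  f''(3.8643) = 15.8745 > 0 → local minimum
  f''(5.5605) = -15.8745 < 0 → local maximum

Critical points: x = acos(1/8)/2 ≈ 0.7227 (local minimum); x = pi - acos(1/8)/2 ≈ 2.4189 (local maximum); x = acos(1/8)/2 + pi ≈ 3.8643 (local minimum); x = -acos(1/8)/2 + 2*pi ≈ 5.5605 (local maximum)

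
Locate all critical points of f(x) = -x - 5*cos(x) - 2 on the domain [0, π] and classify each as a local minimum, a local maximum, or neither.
f'(x) = 5*sin(x) - 1

Solve f'(x) = 0 on [0, π]:
  f'(x) = 0 ⇔ sin(x) = 1/5, i.e. x = arcsin(1/5) + 2nπ or x = π − arcsin(1/5) + 2nπ; keep the solutions lying in [0, π].
  ⇒ x = asin(1/5) ≈ 0.2014, pi - asin(1/5) ≈ 2.9402

f''(x) = 5*cos(x)
Second-derivative test at each critical point:
  f''(0.2014) = 4.8990 > 0 → local minimum
  f''(2.9402) = -4.8990 < 0 → local maximum

Critical points: x = asin(1/5) ≈ 0.2014 (local minimum); x = pi - asin(1/5) ≈ 2.9402 (local maximum)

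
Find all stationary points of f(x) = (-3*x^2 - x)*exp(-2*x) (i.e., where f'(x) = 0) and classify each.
f'(x) = (6*x^2 - 4*x - 1)*exp(-2*x)

Solve f'(x) = 0:
  f'(x) = (6*x^2 - 4*x - 1)·exp(-2*x) and exp(-2*x) > 0 for every x, so f'(x) = 0 ⇔ 6*x^2 - 4*x - 1 = 0.
  6*x^2 - 4*x - 1 = 0 has no rational roots; quadratic formula: x = (4 ± √40)/12.
  ⇒ x = 1/3 - sqrt(10)/6 ≈ -0.1937, 1/3 + sqrt(10)/6 ≈ 0.8604

f''(x) = 2*(-6*x^2 + 10*x - 1)*exp(-2*x)
Second-derivative test at each critical point:
  f''(-0.1937) = -9.3172 < 0 → local maximum
  f''(0.8604) = 1.1317 > 0 → local minimum

Critical points: x = 1/3 - sqrt(10)/6 ≈ -0.1937 (local maximum); x = 1/3 + sqrt(10)/6 ≈ 0.8604 (local minimum)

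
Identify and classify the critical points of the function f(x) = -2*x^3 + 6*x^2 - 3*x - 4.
f'(x) = -6*x^2 + 12*x - 3

Solve f'(x) = 0:
  Factor: -6*x^2 + 12*x - 3 = -3*(2*x^2 - 4*x + 1); 2*x^2 - 4*x + 1 = 0 has no rational roots; quadratic formula: x = (4 ± √8)/4.
  ⇒ x = 1 - sqrt(2)/2 ≈ 0.2929, sqrt(2)/2 + 1 ≈ 1.7071

f''(x) = 12 - 12*x
Second-derivative test at each critical point:
  f''(0.2929) = 8.4853 > 0 → local minimum
  f''(1.7071) = -8.4853 < 0 → local maximum

Critical points: x = 1 - sqrt(2)/2 ≈ 0.2929 (local minimum); x = sqrt(2)/2 + 1 ≈ 1.7071 (local maximum)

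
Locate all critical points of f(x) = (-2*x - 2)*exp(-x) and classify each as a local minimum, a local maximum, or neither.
f'(x) = 2*x*exp(-x)

Solve f'(x) = 0:
  f'(x) = (2*x)·exp(-x) and exp(-x) > 0 for every x, so f'(x) = 0 ⇔ 2*x = 0.
  2*x = 0.
  ⇒ x = 0

f''(x) = 2*(1 - x)*exp(-x)
Second-derivative test at each critical point:
  f''(0) = 2 > 0 → local minimum

Critical points: x = 0 (local minimum)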